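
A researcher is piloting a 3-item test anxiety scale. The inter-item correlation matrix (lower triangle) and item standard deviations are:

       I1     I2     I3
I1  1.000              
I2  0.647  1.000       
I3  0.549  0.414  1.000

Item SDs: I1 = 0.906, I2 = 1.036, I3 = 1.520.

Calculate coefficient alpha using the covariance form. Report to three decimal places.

coefficient alpha = 0.734

Σσ²ᵢ = 0.906² + 1.036² + 1.520² = 4.2045
Covariances σ_ij = r_ij · s_i · s_j:
  σ(I1,I2) = 0.647 × 0.906 × 1.036 = 0.6073
  σ(I1,I3) = 0.549 × 0.906 × 1.520 = 0.7560
  σ(I2,I3) = 0.414 × 1.036 × 1.520 = 0.6519
σ²_T = Σσ²ᵢ + 2·Σσ_ij = 4.2045 + 2 × 2.0152 = 8.2349
α = (3/2)·(1 − 4.2045/8.2349) = 0.734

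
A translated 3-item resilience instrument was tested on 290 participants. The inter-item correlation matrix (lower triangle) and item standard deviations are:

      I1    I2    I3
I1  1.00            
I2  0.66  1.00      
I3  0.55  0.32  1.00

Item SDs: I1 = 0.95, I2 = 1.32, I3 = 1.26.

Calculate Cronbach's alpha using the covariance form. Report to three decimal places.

α = 0.732

Σσ²ᵢ = 0.95² + 1.32² + 1.26² = 4.2325
Covariances σ_ij = r_ij · s_i · s_j:
  σ(I1,I2) = 0.66 × 0.95 × 1.32 = 0.8276
  σ(I1,I3) = 0.55 × 0.95 × 1.26 = 0.6583
  σ(I2,I3) = 0.32 × 1.32 × 1.26 = 0.5322
σ²_T = Σσ²ᵢ + 2·Σσ_ij = 4.2325 + 2 × 2.0181 = 8.2687
α = (3/2)·(1 − 4.2325/8.2687) = 0.732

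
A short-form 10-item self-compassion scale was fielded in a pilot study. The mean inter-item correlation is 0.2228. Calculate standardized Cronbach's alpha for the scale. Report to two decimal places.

Standardized α = k·r̄ / (1 + (k−1)·r̄) = 10 × 0.2228 / (1 + 9 × 0.2228)
  = 2.2280 / 3.0052 = 0.74

α = 0.74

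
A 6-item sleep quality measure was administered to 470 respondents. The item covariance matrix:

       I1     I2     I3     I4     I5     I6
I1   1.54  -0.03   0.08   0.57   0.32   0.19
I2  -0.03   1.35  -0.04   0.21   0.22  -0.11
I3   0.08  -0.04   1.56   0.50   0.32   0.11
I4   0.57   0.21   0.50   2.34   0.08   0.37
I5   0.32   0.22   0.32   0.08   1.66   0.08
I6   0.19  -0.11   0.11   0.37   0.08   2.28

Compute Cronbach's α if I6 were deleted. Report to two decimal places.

Remaining items: I1, I2, I3, I4, I5 (k = 5).
sum of item variances = 1.54 + 1.35 + 1.56 + 2.34 + 1.66 = 8.45
total variance = 8.45 + 2 × 2.23 = 12.91
α (item deleted) = (5/4)·(1 − 8.45/12.91) = 0.43

Cronbach's α = 0.43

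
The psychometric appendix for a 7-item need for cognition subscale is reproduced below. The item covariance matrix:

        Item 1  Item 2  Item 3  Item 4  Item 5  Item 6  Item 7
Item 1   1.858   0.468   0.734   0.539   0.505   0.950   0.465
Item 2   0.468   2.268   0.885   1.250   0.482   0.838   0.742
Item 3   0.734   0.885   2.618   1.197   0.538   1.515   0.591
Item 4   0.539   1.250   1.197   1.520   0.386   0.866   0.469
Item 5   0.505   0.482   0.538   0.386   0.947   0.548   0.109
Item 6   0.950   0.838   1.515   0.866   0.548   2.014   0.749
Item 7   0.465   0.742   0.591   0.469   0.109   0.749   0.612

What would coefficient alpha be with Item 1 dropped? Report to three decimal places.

α = 0.829

Remaining items: Item 2, Item 3, Item 4, Item 5, Item 6, Item 7 (k = 6).
ΣVar(i) = 2.268 + 2.618 + 1.520 + 0.947 + 2.014 + 0.612 = 9.979
total variance = 9.979 + 2 × 11.165 = 32.309
α (item deleted) = (6/5)·(1 − 9.979/32.309) = 0.829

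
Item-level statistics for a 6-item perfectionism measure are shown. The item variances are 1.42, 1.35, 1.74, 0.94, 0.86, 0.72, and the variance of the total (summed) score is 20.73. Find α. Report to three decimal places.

sum of item variances = 1.42 + 1.35 + 1.74 + 0.94 + 0.86 + 0.72 = 7.03
α = (k/(k−1))·(1 − sum of item variances/σ²_total) = (6/5)·(1 − 7.03/20.73) = 0.793

α = 0.793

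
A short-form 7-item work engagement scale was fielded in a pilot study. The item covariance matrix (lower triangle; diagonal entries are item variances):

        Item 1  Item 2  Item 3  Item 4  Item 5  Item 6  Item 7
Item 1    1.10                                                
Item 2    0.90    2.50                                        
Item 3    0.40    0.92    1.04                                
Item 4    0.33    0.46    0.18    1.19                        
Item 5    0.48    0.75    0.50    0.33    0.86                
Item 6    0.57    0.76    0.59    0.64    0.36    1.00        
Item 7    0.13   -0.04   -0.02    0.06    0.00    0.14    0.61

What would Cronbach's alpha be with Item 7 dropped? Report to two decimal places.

Remaining items: Item 1, Item 2, Item 3, Item 4, Item 5, Item 6 (k = 6).
Σσᵢ² = 1.10 + 2.50 + 1.04 + 1.19 + 0.86 + 1.00 = 7.69
σ²_T = 7.69 + 2 × 8.17 = 24.03
α (item deleted) = (6/5)·(1 − 7.69/24.03) = 0.82

Cronbach's alpha = 0.82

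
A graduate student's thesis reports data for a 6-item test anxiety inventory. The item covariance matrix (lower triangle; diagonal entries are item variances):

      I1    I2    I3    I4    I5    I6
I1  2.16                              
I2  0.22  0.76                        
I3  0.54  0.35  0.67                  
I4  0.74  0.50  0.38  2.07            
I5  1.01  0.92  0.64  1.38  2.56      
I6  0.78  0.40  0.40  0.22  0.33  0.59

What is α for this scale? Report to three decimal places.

ΣVar(i) = 2.16 + 0.76 + 0.67 + 2.07 + 2.56 + 0.59 = 8.81
Sum of the distinct covariances = 8.81
σ²_T = 8.81 + 2 × 8.81 = 26.43
α = (k/(k−1))·(1 − ΣVar(i)/σ²_T) = (6/5)·(1 − 8.81/26.43) = 0.800

α = 0.800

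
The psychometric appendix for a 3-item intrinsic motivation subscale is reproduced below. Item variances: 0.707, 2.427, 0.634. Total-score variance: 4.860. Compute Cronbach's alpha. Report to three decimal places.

α = 0.337

ΣVar(i) = 0.707 + 2.427 + 0.634 = 3.768
α = (k/(k−1))·(1 − ΣVar(i)/σ²_T) = (3/2)·(1 − 3.768/4.860) = 0.337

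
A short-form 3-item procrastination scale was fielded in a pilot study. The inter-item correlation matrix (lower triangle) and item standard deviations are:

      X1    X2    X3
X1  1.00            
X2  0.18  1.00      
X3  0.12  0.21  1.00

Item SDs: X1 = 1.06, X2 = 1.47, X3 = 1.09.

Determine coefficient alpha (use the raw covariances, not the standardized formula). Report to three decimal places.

Σσ²ᵢ = 1.06² + 1.47² + 1.09² = 4.4726
Covariances σ_ij = r_ij · s_i · s_j:
  σ(X1,X2) = 0.18 × 1.06 × 1.47 = 0.2805
  σ(X1,X3) = 0.12 × 1.06 × 1.09 = 0.1386
  σ(X2,X3) = 0.21 × 1.47 × 1.09 = 0.3365
σ²_T = Σσ²ᵢ + 2·Σσ_ij = 4.4726 + 2 × 0.7556 = 5.9838
α = (3/2)·(1 − 4.4726/5.9838) = 0.379

α = 0.379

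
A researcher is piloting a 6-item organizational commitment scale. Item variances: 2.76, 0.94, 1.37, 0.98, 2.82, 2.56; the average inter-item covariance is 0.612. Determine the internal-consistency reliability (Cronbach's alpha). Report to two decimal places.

α = 0.74

Σσᵢ² = 2.76 + 0.94 + 1.37 + 0.98 + 2.82 + 2.56 = 11.43
Sum of the 15 distinct covariances = 15 × 0.612 = 9.180
σ²_T = Σσᵢ² + 2·Σcov = 11.43 + 2 × 9.180 = 29.790
α = (6/5)·(1 − 11.43/29.790) = 0.74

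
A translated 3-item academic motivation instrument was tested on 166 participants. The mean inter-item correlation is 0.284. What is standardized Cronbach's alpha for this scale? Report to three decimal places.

α = 0.543

Standardized α = k·r̄ / (1 + (k−1)·r̄) = 3 × 0.284 / (1 + 2 × 0.284)
  = 0.8520 / 1.5680 = 0.543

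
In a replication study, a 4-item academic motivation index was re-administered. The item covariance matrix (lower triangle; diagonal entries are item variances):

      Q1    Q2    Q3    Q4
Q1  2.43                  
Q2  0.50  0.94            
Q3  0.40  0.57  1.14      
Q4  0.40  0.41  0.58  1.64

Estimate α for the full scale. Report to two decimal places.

sum of item variances = 2.43 + 0.94 + 1.14 + 1.64 = 6.15
Sum of the distinct covariances = 2.86
σ²_total = 6.15 + 2 × 2.86 = 11.87
α = (k/(k−1))·(1 − sum of item variances/σ²_total) = (4/3)·(1 − 6.15/11.87) = 0.64

α = 0.64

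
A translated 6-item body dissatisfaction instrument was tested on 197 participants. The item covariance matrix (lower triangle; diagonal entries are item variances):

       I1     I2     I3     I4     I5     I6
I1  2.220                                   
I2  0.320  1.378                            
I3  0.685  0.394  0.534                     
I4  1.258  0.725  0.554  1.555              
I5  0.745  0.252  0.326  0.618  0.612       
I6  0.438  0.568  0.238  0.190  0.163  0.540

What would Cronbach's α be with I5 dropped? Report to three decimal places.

Cronbach's α = 0.791

Remaining items: I1, I2, I3, I4, I6 (k = 5).
ΣVar(i) = 2.220 + 1.378 + 0.534 + 1.555 + 0.540 = 6.227
total variance = 6.227 + 2 × 5.370 = 16.967
α (item deleted) = (5/4)·(1 − 6.227/16.967) = 0.791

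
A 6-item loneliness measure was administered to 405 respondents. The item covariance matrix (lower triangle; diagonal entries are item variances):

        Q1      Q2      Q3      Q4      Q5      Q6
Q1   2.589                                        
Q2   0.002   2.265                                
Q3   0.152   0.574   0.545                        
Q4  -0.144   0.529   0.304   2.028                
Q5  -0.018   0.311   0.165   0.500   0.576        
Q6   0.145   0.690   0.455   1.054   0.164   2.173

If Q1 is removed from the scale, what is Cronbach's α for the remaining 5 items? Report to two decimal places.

Remaining items: Q2, Q3, Q4, Q5, Q6 (k = 5).
Σσᵢ² = 2.265 + 0.545 + 2.028 + 0.576 + 2.173 = 7.587
total variance = 7.587 + 2 × 4.746 = 17.079
α (item deleted) = (5/4)·(1 − 7.587/17.079) = 0.69

α = 0.69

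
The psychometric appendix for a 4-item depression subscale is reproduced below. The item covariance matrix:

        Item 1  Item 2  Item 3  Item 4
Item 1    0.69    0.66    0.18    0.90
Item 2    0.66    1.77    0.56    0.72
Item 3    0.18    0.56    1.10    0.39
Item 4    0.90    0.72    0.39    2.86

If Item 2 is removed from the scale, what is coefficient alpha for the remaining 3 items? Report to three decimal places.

α = 0.581

Remaining items: Item 1, Item 3, Item 4 (k = 3).
sum of item variances = 0.69 + 1.10 + 2.86 = 4.65
Var(T) = 4.65 + 2 × 1.47 = 7.59
α (item deleted) = (3/2)·(1 − 4.65/7.59) = 0.581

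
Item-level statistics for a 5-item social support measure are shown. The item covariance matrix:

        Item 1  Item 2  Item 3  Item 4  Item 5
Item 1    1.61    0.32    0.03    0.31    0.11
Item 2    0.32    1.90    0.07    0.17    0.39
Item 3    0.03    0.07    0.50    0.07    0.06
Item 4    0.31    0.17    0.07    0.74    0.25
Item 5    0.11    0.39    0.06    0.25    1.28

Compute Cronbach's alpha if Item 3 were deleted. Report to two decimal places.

α = 0.48

Remaining items: Item 1, Item 2, Item 4, Item 5 (k = 4).
sum of item variances = 1.61 + 1.90 + 0.74 + 1.28 = 5.53
Var(T) = 5.53 + 2 × 1.55 = 8.63
α (item deleted) = (4/3)·(1 − 5.53/8.63) = 0.48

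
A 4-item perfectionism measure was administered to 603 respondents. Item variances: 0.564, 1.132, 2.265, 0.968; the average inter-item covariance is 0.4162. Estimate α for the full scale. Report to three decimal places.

α = 0.671

Σσ²ᵢ = 0.564 + 1.132 + 2.265 + 0.968 = 4.929
Sum of the 6 distinct covariances = 6 × 0.4162 = 2.4972
Var(T) = Σσ²ᵢ + 2·Σcov = 4.929 + 2 × 2.4972 = 9.9234
α = (4/3)·(1 − 4.929/9.9234) = 0.671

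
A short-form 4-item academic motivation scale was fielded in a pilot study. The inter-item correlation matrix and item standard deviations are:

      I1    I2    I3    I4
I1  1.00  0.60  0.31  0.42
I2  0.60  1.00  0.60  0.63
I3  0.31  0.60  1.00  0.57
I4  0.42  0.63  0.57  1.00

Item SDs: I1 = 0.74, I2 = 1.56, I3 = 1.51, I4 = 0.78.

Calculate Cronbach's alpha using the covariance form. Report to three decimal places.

Σσ²ᵢ = 0.74² + 1.56² + 1.51² + 0.78² = 5.8697
Covariances σ_ij = r_ij · s_i · s_j:
  σ(I1,I2) = 0.60 × 0.74 × 1.56 = 0.6926
  σ(I1,I3) = 0.31 × 0.74 × 1.51 = 0.3464
  σ(I1,I4) = 0.42 × 0.74 × 0.78 = 0.2424
  σ(I2,I3) = 0.60 × 1.56 × 1.51 = 1.4134
  σ(I2,I4) = 0.63 × 1.56 × 0.78 = 0.7666
  σ(I3,I4) = 0.57 × 1.51 × 0.78 = 0.6713
σ²_T = Σσ²ᵢ + 2·Σσ_ij = 5.8697 + 2 × 4.1327 = 14.1351
α = (4/3)·(1 − 5.8697/14.1351) = 0.780

α = 0.780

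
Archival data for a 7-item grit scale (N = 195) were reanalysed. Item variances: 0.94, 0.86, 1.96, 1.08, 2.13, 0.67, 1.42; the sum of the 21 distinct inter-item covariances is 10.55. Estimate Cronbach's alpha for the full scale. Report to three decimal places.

sum of item variances = 0.94 + 0.86 + 1.96 + 1.08 + 2.13 + 0.67 + 1.42 = 9.06
Sum of distinct covariances = 10.55
σ²_T = sum of item variances + 2·Σcov = 9.06 + 2 × 10.55 = 30.16
α = (7/6)·(1 − 9.06/30.16) = 0.816

Cronbach's alpha = 0.816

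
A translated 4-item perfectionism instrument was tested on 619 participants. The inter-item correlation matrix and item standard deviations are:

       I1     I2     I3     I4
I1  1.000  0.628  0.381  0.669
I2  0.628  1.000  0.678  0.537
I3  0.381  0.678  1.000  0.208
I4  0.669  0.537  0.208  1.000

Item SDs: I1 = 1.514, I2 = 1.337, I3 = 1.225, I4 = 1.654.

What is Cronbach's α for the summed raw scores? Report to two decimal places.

Σσ²ᵢ = 1.514² + 1.337² + 1.225² + 1.654² = 8.3161
Covariances σ_ij = r_ij · s_i · s_j:
  σ(I1,I2) = 0.628 × 1.514 × 1.337 = 1.2712
  σ(I1,I3) = 0.381 × 1.514 × 1.225 = 0.7066
  σ(I1,I4) = 0.669 × 1.514 × 1.654 = 1.6753
  σ(I2,I3) = 0.678 × 1.337 × 1.225 = 1.1104
  σ(I2,I4) = 0.537 × 1.337 × 1.654 = 1.1875
  σ(I3,I4) = 0.208 × 1.225 × 1.654 = 0.4214
σ²_T = Σσ²ᵢ + 2·Σσ_ij = 8.3161 + 2 × 6.3724 = 21.0609
α = (4/3)·(1 − 8.3161/21.0609) = 0.81

Cronbach's α = 0.81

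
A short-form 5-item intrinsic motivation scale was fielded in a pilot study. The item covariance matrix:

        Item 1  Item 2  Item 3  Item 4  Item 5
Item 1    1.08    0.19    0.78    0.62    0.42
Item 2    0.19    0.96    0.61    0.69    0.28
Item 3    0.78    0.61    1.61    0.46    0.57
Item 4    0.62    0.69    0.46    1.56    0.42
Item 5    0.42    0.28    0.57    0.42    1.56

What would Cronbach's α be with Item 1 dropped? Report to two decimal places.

Remaining items: Item 2, Item 3, Item 4, Item 5 (k = 4).
Σσᵢ² = 0.96 + 1.61 + 1.56 + 1.56 = 5.69
Var(T) = 5.69 + 2 × 3.03 = 11.75
α (item deleted) = (4/3)·(1 − 5.69/11.75) = 0.69

α = 0.69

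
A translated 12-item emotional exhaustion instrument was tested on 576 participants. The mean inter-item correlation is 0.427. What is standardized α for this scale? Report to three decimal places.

Standardized α = k·r̄ / (1 + (k−1)·r̄) = 12 × 0.427 / (1 + 11 × 0.427)
  = 5.1240 / 5.6970 = 0.899

α = 0.899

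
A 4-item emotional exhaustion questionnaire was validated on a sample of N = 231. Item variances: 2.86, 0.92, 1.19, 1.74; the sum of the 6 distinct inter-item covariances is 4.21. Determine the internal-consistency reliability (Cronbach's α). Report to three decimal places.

α = 0.742

Σσ²ᵢ = 2.86 + 0.92 + 1.19 + 1.74 = 6.71
Sum of distinct covariances = 4.21
σ²_T = Σσ²ᵢ + 2·Σcov = 6.71 + 2 × 4.21 = 15.13
α = (4/3)·(1 − 6.71/15.13) = 0.742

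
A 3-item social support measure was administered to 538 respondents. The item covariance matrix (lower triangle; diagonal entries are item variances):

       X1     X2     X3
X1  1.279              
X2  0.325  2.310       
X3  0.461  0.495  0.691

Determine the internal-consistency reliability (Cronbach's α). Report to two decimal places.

Cronbach's α = 0.56

sum of item variances = 1.279 + 2.310 + 0.691 = 4.280
Sum of off-diagonal covariances = 1.281
total variance = 4.280 + 2 × 1.281 = 6.842
α = (k/(k−1))·(1 − sum of item variances/total variance) = (3/2)·(1 − 4.280/6.842) = 0.56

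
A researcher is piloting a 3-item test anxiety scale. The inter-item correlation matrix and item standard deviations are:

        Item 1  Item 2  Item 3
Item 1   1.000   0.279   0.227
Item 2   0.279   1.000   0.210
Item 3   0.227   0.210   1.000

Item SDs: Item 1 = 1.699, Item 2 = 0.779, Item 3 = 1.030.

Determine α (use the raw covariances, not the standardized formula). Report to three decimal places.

Σσ²ᵢ = 1.699² + 0.779² + 1.030² = 4.5543
Covariances σ_ij = r_ij · s_i · s_j:
  σ(Item 1,Item 2) = 0.279 × 1.699 × 0.779 = 0.3693
  σ(Item 1,Item 3) = 0.227 × 1.699 × 1.030 = 0.3972
  σ(Item 2,Item 3) = 0.210 × 0.779 × 1.030 = 0.1685
σ²_T = Σσ²ᵢ + 2·Σσ_ij = 4.5543 + 2 × 0.9350 = 6.4243
α = (3/2)·(1 − 4.5543/6.4243) = 0.437

α = 0.437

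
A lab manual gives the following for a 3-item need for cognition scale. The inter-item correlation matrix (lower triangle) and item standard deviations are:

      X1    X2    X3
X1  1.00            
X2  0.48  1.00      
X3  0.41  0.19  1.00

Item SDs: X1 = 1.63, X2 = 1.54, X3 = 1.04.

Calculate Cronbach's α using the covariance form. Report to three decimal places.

Σσ²ᵢ = 1.63² + 1.54² + 1.04² = 6.1101
Covariances σ_ij = r_ij · s_i · s_j:
  σ(X1,X2) = 0.48 × 1.63 × 1.54 = 1.2049
  σ(X1,X3) = 0.41 × 1.63 × 1.04 = 0.6950
  σ(X2,X3) = 0.19 × 1.54 × 1.04 = 0.3043
σ²_T = Σσ²ᵢ + 2·Σσ_ij = 6.1101 + 2 × 2.2042 = 10.5185
α = (3/2)·(1 − 6.1101/10.5185) = 0.629

Cronbach's α = 0.629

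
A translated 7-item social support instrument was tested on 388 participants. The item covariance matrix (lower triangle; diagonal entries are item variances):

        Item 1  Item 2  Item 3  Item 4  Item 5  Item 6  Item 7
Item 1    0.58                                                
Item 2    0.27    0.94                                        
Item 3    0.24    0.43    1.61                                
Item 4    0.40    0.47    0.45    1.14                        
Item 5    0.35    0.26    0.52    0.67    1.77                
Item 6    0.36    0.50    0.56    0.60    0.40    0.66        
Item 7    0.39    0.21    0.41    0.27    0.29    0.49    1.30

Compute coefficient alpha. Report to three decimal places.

α = 0.795

ΣVar(i) = 0.58 + 0.94 + 1.61 + 1.14 + 1.77 + 0.66 + 1.30 = 8.00
Sum of off-diagonal covariances = 8.54
Var(T) = 8.00 + 2 × 8.54 = 25.08
α = (k/(k−1))·(1 − ΣVar(i)/Var(T)) = (7/6)·(1 − 8.00/25.08) = 0.795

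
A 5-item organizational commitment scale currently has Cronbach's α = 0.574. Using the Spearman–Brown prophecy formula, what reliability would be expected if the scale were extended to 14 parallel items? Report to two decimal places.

predicted reliability = 0.79

Length factor m = 14/5 = 2.8000
α' = m·α / (1 + (m−1)·α)
   = 14/5 × 0.574 / (1 + (14/5 − 1) × 0.574)
   = 1.6072 / 2.0332 = 0.79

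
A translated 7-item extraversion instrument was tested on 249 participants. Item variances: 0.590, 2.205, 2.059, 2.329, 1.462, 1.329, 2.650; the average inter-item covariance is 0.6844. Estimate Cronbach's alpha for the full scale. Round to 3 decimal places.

Σσ²ᵢ = 0.590 + 2.205 + 2.059 + 2.329 + 1.462 + 1.329 + 2.650 = 12.624
Sum of the 21 distinct covariances = 21 × 0.6844 = 14.3724
total variance = Σσ²ᵢ + 2·Σcov = 12.624 + 2 × 14.3724 = 41.3688
α = (7/6)·(1 − 12.624/41.3688) = 0.811

Cronbach's alpha = 0.811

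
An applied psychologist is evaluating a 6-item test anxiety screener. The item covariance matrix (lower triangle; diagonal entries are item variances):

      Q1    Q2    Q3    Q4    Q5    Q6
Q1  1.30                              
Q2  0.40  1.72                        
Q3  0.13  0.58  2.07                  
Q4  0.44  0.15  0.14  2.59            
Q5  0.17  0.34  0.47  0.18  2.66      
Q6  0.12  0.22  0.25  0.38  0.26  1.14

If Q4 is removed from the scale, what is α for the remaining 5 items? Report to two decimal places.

Remaining items: Q1, Q2, Q3, Q5, Q6 (k = 5).
Σσᵢ² = 1.30 + 1.72 + 2.07 + 2.66 + 1.14 = 8.89
total variance = 8.89 + 2 × 2.94 = 14.77
α (item deleted) = (5/4)·(1 − 8.89/14.77) = 0.50

α = 0.50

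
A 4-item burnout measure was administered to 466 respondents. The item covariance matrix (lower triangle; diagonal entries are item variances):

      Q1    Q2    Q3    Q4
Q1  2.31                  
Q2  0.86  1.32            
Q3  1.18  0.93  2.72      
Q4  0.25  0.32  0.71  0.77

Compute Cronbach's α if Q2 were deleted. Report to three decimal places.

Remaining items: Q1, Q3, Q4 (k = 3).
ΣVar(i) = 2.31 + 2.72 + 0.77 = 5.80
σ²_total = 5.80 + 2 × 2.14 = 10.08
α (item deleted) = (3/2)·(1 − 5.80/10.08) = 0.637

α = 0.637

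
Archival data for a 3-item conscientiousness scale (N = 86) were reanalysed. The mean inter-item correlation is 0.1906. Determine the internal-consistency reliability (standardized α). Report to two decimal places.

standardized α = 0.41

Standardized α = k·r̄ / (1 + (k−1)·r̄) = 3 × 0.1906 / (1 + 2 × 0.1906)
  = 0.5718 / 1.3812 = 0.41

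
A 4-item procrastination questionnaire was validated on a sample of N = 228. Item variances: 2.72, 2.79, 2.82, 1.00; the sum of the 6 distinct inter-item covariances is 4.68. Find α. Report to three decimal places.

Σσ²ᵢ = 2.72 + 2.79 + 2.82 + 1.00 = 9.33
Sum of distinct covariances = 4.68
σ²_total = Σσ²ᵢ + 2·Σcov = 9.33 + 2 × 4.68 = 18.69
α = (4/3)·(1 − 9.33/18.69) = 0.668

α = 0.668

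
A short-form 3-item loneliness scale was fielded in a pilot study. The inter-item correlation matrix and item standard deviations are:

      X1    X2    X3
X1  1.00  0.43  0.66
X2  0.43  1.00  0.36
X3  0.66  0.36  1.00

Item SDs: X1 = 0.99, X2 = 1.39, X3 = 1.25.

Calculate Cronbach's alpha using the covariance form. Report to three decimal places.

Σσ²ᵢ = 0.99² + 1.39² + 1.25² = 4.4747
Covariances σ_ij = r_ij · s_i · s_j:
  σ(X1,X2) = 0.43 × 0.99 × 1.39 = 0.5917
  σ(X1,X3) = 0.66 × 0.99 × 1.25 = 0.8167
  σ(X2,X3) = 0.36 × 1.39 × 1.25 = 0.6255
σ²_T = Σσ²ᵢ + 2·Σσ_ij = 4.4747 + 2 × 2.0339 = 8.5425
α = (3/2)·(1 − 4.4747/8.5425) = 0.714

Cronbach's alpha = 0.714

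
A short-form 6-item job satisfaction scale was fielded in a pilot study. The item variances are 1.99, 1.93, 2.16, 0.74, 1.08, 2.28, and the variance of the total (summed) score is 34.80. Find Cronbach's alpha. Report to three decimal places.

Σσᵢ² = 1.99 + 1.93 + 2.16 + 0.74 + 1.08 + 2.28 = 10.18
α = (k/(k−1))·(1 − Σσᵢ²/total variance) = (6/5)·(1 − 10.18/34.80) = 0.849

α = 0.849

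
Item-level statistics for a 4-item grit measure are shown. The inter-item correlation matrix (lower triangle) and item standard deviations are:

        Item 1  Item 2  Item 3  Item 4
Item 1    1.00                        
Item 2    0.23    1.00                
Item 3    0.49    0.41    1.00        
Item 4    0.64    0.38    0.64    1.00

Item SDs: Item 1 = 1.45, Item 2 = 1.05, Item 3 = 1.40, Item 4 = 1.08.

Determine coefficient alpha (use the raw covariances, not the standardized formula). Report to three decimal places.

Σσ²ᵢ = 1.45² + 1.05² + 1.40² + 1.08² = 6.3314
Covariances σ_ij = r_ij · s_i · s_j:
  σ(Item 1,Item 2) = 0.23 × 1.45 × 1.05 = 0.3502
  σ(Item 1,Item 3) = 0.49 × 1.45 × 1.40 = 0.9947
  σ(Item 1,Item 4) = 0.64 × 1.45 × 1.08 = 1.0022
  σ(Item 2,Item 3) = 0.41 × 1.05 × 1.40 = 0.6027
  σ(Item 2,Item 4) = 0.38 × 1.05 × 1.08 = 0.4309
  σ(Item 3,Item 4) = 0.64 × 1.40 × 1.08 = 0.9677
σ²_T = Σσ²ᵢ + 2·Σσ_ij = 6.3314 + 2 × 4.3484 = 15.0282
α = (4/3)·(1 − 6.3314/15.0282) = 0.772

α = 0.772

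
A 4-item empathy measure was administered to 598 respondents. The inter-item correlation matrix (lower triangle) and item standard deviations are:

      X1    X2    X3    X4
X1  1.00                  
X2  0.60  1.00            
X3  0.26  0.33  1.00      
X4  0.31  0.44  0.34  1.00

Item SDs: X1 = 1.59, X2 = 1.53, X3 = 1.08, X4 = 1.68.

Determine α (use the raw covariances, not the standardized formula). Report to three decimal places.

Σσ²ᵢ = 1.59² + 1.53² + 1.08² + 1.68² = 8.8578
Covariances σ_ij = r_ij · s_i · s_j:
  σ(X1,X2) = 0.60 × 1.59 × 1.53 = 1.4596
  σ(X1,X3) = 0.26 × 1.59 × 1.08 = 0.4465
  σ(X1,X4) = 0.31 × 1.59 × 1.68 = 0.8281
  σ(X2,X3) = 0.33 × 1.53 × 1.08 = 0.5453
  σ(X2,X4) = 0.44 × 1.53 × 1.68 = 1.1310
  σ(X3,X4) = 0.34 × 1.08 × 1.68 = 0.6169
σ²_T = Σσ²ᵢ + 2·Σσ_ij = 8.8578 + 2 × 5.0274 = 18.9126
α = (4/3)·(1 − 8.8578/18.9126) = 0.709

α = 0.709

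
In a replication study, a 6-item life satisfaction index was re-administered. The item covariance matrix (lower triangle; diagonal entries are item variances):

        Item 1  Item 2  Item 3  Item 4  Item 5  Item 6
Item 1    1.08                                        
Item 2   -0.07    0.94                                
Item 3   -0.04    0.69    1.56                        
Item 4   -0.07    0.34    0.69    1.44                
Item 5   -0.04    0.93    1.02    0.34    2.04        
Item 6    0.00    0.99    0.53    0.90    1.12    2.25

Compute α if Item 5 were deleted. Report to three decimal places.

Remaining items: Item 1, Item 2, Item 3, Item 4, Item 6 (k = 5).
ΣVar(i) = 1.08 + 0.94 + 1.56 + 1.44 + 2.25 = 7.27
σ²_total = 7.27 + 2 × 3.96 = 15.19
α (item deleted) = (5/4)·(1 − 7.27/15.19) = 0.652

α = 0.652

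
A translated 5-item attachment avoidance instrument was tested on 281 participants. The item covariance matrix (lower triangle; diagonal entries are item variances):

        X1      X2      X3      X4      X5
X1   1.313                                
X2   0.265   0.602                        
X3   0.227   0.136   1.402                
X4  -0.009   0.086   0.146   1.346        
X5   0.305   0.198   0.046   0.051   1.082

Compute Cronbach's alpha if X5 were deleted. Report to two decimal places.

Cronbach's alpha = 0.36

Remaining items: X1, X2, X3, X4 (k = 4).
Σσ²ᵢ = 1.313 + 0.602 + 1.402 + 1.346 = 4.663
Var(T) = 4.663 + 2 × 0.851 = 6.365
α (item deleted) = (4/3)·(1 − 4.663/6.365) = 0.36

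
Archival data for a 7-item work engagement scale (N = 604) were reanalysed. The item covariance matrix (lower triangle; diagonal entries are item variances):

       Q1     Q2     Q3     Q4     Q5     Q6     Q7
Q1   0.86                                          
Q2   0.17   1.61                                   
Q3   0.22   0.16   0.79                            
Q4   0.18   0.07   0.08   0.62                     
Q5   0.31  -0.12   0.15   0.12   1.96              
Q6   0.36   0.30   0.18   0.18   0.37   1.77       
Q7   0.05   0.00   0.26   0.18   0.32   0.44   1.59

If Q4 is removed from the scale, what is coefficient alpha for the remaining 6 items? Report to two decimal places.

coefficient alpha = 0.51

Remaining items: Q1, Q2, Q3, Q5, Q6, Q7 (k = 6).
ΣVar(i) = 0.86 + 1.61 + 0.79 + 1.96 + 1.77 + 1.59 = 8.58
σ²_total = 8.58 + 2 × 3.17 = 14.92
α (item deleted) = (6/5)·(1 − 8.58/14.92) = 0.51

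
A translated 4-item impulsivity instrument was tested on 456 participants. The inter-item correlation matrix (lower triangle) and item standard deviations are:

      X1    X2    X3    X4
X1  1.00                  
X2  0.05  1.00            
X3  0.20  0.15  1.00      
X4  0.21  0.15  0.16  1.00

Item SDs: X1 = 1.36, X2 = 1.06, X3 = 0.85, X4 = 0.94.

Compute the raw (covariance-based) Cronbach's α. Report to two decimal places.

α = 0.40

Σσ²ᵢ = 1.36² + 1.06² + 0.85² + 0.94² = 4.5793
Covariances σ_ij = r_ij · s_i · s_j:
  σ(X1,X2) = 0.05 × 1.36 × 1.06 = 0.0721
  σ(X1,X3) = 0.20 × 1.36 × 0.85 = 0.2312
  σ(X1,X4) = 0.21 × 1.36 × 0.94 = 0.2685
  σ(X2,X3) = 0.15 × 1.06 × 0.85 = 0.1351
  σ(X2,X4) = 0.15 × 1.06 × 0.94 = 0.1495
  σ(X3,X4) = 0.16 × 0.85 × 0.94 = 0.1278
σ²_T = Σσ²ᵢ + 2·Σσ_ij = 4.5793 + 2 × 0.9842 = 6.5477
α = (4/3)·(1 − 4.5793/6.5477) = 0.40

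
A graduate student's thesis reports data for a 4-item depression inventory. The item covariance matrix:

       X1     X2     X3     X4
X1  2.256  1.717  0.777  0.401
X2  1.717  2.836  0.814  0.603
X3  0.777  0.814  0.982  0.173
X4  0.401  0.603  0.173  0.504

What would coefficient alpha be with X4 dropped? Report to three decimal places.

Remaining items: X1, X2, X3 (k = 3).
ΣVar(i) = 2.256 + 2.836 + 0.982 = 6.074
σ²_total = 6.074 + 2 × 3.308 = 12.690
α (item deleted) = (3/2)·(1 − 6.074/12.690) = 0.782

α = 0.782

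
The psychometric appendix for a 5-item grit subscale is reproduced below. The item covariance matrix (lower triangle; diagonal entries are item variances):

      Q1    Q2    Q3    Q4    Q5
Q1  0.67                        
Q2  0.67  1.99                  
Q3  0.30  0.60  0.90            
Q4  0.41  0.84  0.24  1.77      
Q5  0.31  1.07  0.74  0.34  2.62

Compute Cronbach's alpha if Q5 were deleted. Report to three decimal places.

Remaining items: Q1, Q2, Q3, Q4 (k = 4).
Σσ²ᵢ = 0.67 + 1.99 + 0.90 + 1.77 = 5.33
total variance = 5.33 + 2 × 3.06 = 11.45
α (item deleted) = (4/3)·(1 − 5.33/11.45) = 0.713

Cronbach's alpha = 0.713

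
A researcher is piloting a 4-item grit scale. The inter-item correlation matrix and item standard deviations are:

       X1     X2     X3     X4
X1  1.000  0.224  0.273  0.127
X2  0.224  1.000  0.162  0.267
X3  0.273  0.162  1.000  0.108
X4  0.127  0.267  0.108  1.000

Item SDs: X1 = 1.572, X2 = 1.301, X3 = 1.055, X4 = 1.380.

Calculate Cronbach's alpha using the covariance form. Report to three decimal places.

Σσ²ᵢ = 1.572² + 1.301² + 1.055² + 1.380² = 7.1812
Covariances σ_ij = r_ij · s_i · s_j:
  σ(X1,X2) = 0.224 × 1.572 × 1.301 = 0.4581
  σ(X1,X3) = 0.273 × 1.572 × 1.055 = 0.4528
  σ(X1,X4) = 0.127 × 1.572 × 1.380 = 0.2755
  σ(X2,X3) = 0.162 × 1.301 × 1.055 = 0.2224
  σ(X2,X4) = 0.267 × 1.301 × 1.380 = 0.4794
  σ(X3,X4) = 0.108 × 1.055 × 1.380 = 0.1572
σ²_T = Σσ²ᵢ + 2·Σσ_ij = 7.1812 + 2 × 2.0454 = 11.2720
α = (4/3)·(1 − 7.1812/11.2720) = 0.484

Cronbach's alpha = 0.484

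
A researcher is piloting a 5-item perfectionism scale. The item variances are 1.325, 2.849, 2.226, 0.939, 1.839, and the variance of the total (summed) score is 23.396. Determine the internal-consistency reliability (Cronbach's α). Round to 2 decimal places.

Cronbach's α = 0.76

Σσ²ᵢ = 1.325 + 2.849 + 2.226 + 0.939 + 1.839 = 9.178
α = (k/(k−1))·(1 − Σσ²ᵢ/total variance) = (5/4)·(1 − 9.178/23.396) = 0.76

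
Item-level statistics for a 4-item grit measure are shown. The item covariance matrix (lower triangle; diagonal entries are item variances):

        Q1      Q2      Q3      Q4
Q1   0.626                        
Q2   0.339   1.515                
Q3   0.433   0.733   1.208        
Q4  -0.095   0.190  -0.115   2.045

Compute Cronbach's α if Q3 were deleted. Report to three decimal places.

α = 0.258

Remaining items: Q1, Q2, Q4 (k = 3).
Σσᵢ² = 0.626 + 1.515 + 2.045 = 4.186
total variance = 4.186 + 2 × 0.434 = 5.054
α (item deleted) = (3/2)·(1 − 4.186/5.054) = 0.258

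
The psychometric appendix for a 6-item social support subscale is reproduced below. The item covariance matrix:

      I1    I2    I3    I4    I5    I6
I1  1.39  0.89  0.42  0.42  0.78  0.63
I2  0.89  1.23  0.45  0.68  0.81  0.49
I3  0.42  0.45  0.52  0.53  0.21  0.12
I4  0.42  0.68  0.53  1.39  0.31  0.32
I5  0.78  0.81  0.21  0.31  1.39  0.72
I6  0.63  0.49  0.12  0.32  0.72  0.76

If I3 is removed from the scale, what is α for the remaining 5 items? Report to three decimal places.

α = 0.828

Remaining items: I1, I2, I4, I5, I6 (k = 5).
ΣVar(i) = 1.39 + 1.23 + 1.39 + 1.39 + 0.76 = 6.16
Var(T) = 6.16 + 2 × 6.05 = 18.26
α (item deleted) = (5/4)·(1 − 6.16/18.26) = 0.828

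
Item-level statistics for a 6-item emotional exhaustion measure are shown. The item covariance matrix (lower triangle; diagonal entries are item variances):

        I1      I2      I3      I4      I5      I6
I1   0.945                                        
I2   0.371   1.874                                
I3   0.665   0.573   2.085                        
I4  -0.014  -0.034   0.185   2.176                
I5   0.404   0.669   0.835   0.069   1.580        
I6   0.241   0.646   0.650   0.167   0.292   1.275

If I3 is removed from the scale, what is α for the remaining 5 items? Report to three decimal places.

Remaining items: I1, I2, I4, I5, I6 (k = 5).
ΣVar(i) = 0.945 + 1.874 + 2.176 + 1.580 + 1.275 = 7.850
σ²_T = 7.850 + 2 × 2.811 = 13.472
α (item deleted) = (5/4)·(1 − 7.850/13.472) = 0.522

α = 0.522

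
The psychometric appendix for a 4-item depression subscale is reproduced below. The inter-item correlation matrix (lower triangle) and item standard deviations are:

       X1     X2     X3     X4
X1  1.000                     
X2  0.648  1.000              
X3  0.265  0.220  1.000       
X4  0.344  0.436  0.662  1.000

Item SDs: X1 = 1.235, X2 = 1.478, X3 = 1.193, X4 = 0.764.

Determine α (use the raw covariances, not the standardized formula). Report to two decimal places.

Σσ²ᵢ = 1.235² + 1.478² + 1.193² + 0.764² = 5.7167
Covariances σ_ij = r_ij · s_i · s_j:
  σ(X1,X2) = 0.648 × 1.235 × 1.478 = 1.1828
  σ(X1,X3) = 0.265 × 1.235 × 1.193 = 0.3904
  σ(X1,X4) = 0.344 × 1.235 × 0.764 = 0.3246
  σ(X2,X3) = 0.220 × 1.478 × 1.193 = 0.3879
  σ(X2,X4) = 0.436 × 1.478 × 0.764 = 0.4923
  σ(X3,X4) = 0.662 × 1.193 × 0.764 = 0.6034
σ²_T = Σσ²ᵢ + 2·Σσ_ij = 5.7167 + 2 × 3.3814 = 12.4795
α = (4/3)·(1 − 5.7167/12.4795) = 0.72

α = 0.72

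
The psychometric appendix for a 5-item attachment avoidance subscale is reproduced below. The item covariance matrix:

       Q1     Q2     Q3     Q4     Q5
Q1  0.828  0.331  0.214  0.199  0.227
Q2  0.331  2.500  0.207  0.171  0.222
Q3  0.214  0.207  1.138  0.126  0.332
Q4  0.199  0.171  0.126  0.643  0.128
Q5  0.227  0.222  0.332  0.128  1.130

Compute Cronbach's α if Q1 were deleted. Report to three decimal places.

Remaining items: Q2, Q3, Q4, Q5 (k = 4).
sum of item variances = 2.500 + 1.138 + 0.643 + 1.130 = 5.411
σ²_T = 5.411 + 2 × 1.186 = 7.783
α (item deleted) = (4/3)·(1 − 5.411/7.783) = 0.406

Cronbach's α = 0.406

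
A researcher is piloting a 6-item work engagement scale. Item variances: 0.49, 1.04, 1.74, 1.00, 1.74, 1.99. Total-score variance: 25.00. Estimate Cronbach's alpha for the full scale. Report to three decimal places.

Cronbach's alpha = 0.816

sum of item variances = 0.49 + 1.04 + 1.74 + 1.00 + 1.74 + 1.99 = 8.00
α = (k/(k−1))·(1 − sum of item variances/σ²_T) = (6/5)·(1 − 8.00/25.00) = 0.816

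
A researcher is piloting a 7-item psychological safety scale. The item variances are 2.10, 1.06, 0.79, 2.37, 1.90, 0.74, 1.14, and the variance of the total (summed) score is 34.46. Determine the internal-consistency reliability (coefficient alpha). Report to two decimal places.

ΣVar(i) = 2.10 + 1.06 + 0.79 + 2.37 + 1.90 + 0.74 + 1.14 = 10.10
α = (k/(k−1))·(1 − ΣVar(i)/total variance) = (7/6)·(1 − 10.10/34.46) = 0.82

coefficient alpha = 0.82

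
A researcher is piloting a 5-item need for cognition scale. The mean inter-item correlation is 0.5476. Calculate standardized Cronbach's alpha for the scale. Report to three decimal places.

standardized Cronbach's alpha = 0.858

Standardized α = k·r̄ / (1 + (k−1)·r̄) = 5 × 0.5476 / (1 + 4 × 0.5476)
  = 2.7380 / 3.1904 = 0.858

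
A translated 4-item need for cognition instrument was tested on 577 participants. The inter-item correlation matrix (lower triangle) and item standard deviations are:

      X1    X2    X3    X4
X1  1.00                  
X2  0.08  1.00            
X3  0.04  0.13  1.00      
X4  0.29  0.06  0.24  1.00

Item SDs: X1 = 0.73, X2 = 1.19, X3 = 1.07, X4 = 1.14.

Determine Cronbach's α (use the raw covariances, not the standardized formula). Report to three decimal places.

Cronbach's α = 0.382

Σσ²ᵢ = 0.73² + 1.19² + 1.07² + 1.14² = 4.3935
Covariances σ_ij = r_ij · s_i · s_j:
  σ(X1,X2) = 0.08 × 0.73 × 1.19 = 0.0695
  σ(X1,X3) = 0.04 × 0.73 × 1.07 = 0.0312
  σ(X1,X4) = 0.29 × 0.73 × 1.14 = 0.2413
  σ(X2,X3) = 0.13 × 1.19 × 1.07 = 0.1655
  σ(X2,X4) = 0.06 × 1.19 × 1.14 = 0.0814
  σ(X3,X4) = 0.24 × 1.07 × 1.14 = 0.2928
σ²_T = Σσ²ᵢ + 2·Σσ_ij = 4.3935 + 2 × 0.8817 = 6.1569
α = (4/3)·(1 − 4.3935/6.1569) = 0.382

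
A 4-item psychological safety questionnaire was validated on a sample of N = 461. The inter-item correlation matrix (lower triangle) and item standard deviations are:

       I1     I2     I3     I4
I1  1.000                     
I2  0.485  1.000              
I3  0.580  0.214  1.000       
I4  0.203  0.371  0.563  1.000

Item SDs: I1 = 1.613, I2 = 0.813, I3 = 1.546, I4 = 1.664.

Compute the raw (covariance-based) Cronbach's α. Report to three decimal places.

Σσ²ᵢ = 1.613² + 0.813² + 1.546² + 1.664² = 8.4217
Covariances σ_ij = r_ij · s_i · s_j:
  σ(I1,I2) = 0.485 × 1.613 × 0.813 = 0.6360
  σ(I1,I3) = 0.580 × 1.613 × 1.546 = 1.4463
  σ(I1,I4) = 0.203 × 1.613 × 1.664 = 0.5449
  σ(I2,I3) = 0.214 × 0.813 × 1.546 = 0.2690
  σ(I2,I4) = 0.371 × 0.813 × 1.664 = 0.5019
  σ(I3,I4) = 0.563 × 1.546 × 1.664 = 1.4483
σ²_T = Σσ²ᵢ + 2·Σσ_ij = 8.4217 + 2 × 4.8464 = 18.1145
α = (4/3)·(1 − 8.4217/18.1145) = 0.713

Cronbach's α = 0.713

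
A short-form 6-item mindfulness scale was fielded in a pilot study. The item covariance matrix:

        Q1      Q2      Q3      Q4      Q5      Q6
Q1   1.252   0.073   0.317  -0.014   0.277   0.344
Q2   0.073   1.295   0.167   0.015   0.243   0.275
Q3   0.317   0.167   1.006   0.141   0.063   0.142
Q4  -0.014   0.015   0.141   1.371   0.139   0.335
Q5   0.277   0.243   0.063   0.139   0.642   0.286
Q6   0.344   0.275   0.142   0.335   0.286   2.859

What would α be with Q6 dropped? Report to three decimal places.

Remaining items: Q1, Q2, Q3, Q4, Q5 (k = 5).
sum of item variances = 1.252 + 1.295 + 1.006 + 1.371 + 0.642 = 5.566
total variance = 5.566 + 2 × 1.421 = 8.408
α (item deleted) = (5/4)·(1 − 5.566/8.408) = 0.423

α = 0.423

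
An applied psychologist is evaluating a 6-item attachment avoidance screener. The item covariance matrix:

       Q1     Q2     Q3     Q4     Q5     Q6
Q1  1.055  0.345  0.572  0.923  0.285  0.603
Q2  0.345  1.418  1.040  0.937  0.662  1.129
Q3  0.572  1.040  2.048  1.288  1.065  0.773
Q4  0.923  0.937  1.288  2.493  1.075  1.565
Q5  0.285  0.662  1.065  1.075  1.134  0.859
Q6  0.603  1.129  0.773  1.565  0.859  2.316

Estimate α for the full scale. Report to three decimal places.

α = 0.858

ΣVar(i) = 1.055 + 1.418 + 2.048 + 2.493 + 1.134 + 2.316 = 10.464
Sum of off-diagonal covariances = 13.121
σ²_total = 10.464 + 2 × 13.121 = 36.706
α = (k/(k−1))·(1 − ΣVar(i)/σ²_total) = (6/5)·(1 − 10.464/36.706) = 0.858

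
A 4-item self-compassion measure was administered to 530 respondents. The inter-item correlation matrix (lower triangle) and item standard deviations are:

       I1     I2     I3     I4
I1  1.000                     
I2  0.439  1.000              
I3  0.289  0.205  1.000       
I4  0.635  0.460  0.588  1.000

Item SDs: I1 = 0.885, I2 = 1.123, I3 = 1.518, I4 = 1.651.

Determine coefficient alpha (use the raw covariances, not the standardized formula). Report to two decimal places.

α = 0.74

Σσ²ᵢ = 0.885² + 1.123² + 1.518² + 1.651² = 7.0745
Covariances σ_ij = r_ij · s_i · s_j:
  σ(I1,I2) = 0.439 × 0.885 × 1.123 = 0.4363
  σ(I1,I3) = 0.289 × 0.885 × 1.518 = 0.3883
  σ(I1,I4) = 0.635 × 0.885 × 1.651 = 0.9278
  σ(I2,I3) = 0.205 × 1.123 × 1.518 = 0.3495
  σ(I2,I4) = 0.460 × 1.123 × 1.651 = 0.8529
  σ(I3,I4) = 0.588 × 1.518 × 1.651 = 1.4737
σ²_T = Σσ²ᵢ + 2·Σσ_ij = 7.0745 + 2 × 4.4285 = 15.9315
α = (4/3)·(1 − 7.0745/15.9315) = 0.74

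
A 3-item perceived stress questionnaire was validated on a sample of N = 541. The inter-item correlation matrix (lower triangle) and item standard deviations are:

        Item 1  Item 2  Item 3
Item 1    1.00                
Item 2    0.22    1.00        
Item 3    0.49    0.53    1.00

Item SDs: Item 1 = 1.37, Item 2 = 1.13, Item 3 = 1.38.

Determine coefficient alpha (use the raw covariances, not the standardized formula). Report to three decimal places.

coefficient alpha = 0.679

Σσ²ᵢ = 1.37² + 1.13² + 1.38² = 5.0582
Covariances σ_ij = r_ij · s_i · s_j:
  σ(Item 1,Item 2) = 0.22 × 1.37 × 1.13 = 0.3406
  σ(Item 1,Item 3) = 0.49 × 1.37 × 1.38 = 0.9264
  σ(Item 2,Item 3) = 0.53 × 1.13 × 1.38 = 0.8265
σ²_T = Σσ²ᵢ + 2·Σσ_ij = 5.0582 + 2 × 2.0935 = 9.2452
α = (3/2)·(1 − 5.0582/9.2452) = 0.679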